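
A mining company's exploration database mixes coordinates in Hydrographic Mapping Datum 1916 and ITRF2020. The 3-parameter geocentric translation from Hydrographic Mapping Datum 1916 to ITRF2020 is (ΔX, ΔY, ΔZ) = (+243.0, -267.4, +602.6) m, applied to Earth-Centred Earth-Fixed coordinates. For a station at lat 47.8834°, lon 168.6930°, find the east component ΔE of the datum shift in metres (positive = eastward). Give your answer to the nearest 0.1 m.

At φ = 47.8834°, λ = 168.6930°: sin φ = 0.741782, cos φ = 0.670642, sin λ = 0.196066, cos λ = -0.980591.
ΔE = −sin λ·ΔX + cos λ·ΔY = −(0.196066)·(243.0) + (-0.980591)·(-267.4) = 214.57 m.

ΔE = 214.6 m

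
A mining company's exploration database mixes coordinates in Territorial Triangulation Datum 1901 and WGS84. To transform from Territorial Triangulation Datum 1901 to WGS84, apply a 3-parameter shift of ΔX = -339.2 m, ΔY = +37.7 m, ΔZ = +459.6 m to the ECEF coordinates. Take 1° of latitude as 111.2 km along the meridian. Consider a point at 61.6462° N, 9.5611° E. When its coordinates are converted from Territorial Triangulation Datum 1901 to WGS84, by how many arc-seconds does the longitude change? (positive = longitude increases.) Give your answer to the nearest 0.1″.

Δλ = 6.4″

sin φ = 0.880032, cos φ = 0.474915, sin λ = 0.166099, cos λ = 0.986109.
East component: ΔE = −sin λ·ΔX + cos λ·ΔY = −(0.166099)(-339.2) + (0.986109)(37.7) = 93.52 m.
1° of latitude spans 111200 m; at latitude φ, 1° of longitude spans that × cos φ = 52810.5 m, so Δλ = 93.52 / 52810.5 × 3600 = 6.375″.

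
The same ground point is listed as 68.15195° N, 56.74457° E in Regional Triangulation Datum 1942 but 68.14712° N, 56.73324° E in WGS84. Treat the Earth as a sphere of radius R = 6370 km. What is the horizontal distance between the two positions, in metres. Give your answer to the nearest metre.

Δφ = 68.14712° − 68.15195° = -0.00483°; Δλ = 56.73324° − 56.74457° = -0.01133°.
1° along a meridian = πR/180 = 111177 m.
ΔN = Δφ × 111177 = -537.0 m; ΔE = Δλ × 111177 × cos(68.15195°) = -0.01133 × 111177 × 0.372146 = -468.8 m.
Distance = √(ΔE² + ΔN²) = √((-468.8)² + (-537.0)²) = 712.8 m.

713 m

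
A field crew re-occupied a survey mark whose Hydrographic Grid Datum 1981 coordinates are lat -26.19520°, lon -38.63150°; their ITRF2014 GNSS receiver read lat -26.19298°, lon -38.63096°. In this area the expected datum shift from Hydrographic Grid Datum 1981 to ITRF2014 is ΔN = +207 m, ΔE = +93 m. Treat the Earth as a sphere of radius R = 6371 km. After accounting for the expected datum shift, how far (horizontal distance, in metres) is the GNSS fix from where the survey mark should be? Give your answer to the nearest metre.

Observed coordinate differences: Δφ = +0.00222°, Δλ = +0.00054°.
Converting to metres (1° lat = 111195 m, cos φ = 0.897295): observed ΔN = 246.9 m, observed ΔE = 53.9 m.
Subtracting the expected shift leaves a residual of 246.9 − (207) = 39.9 m north and 53.9 − (93) = -39.1 m east.
Residual distance = √(39.9² + (-39.1)²) = 55.8 m.

56 m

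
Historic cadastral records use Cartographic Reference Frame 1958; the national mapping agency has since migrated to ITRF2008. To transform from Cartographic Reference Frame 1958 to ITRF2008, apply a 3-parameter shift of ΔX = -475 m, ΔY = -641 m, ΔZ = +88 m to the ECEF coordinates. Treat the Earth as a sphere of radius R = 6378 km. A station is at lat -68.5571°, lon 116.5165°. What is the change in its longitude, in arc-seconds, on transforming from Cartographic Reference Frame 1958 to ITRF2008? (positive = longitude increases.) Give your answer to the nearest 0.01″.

sin φ = -0.930782, cos φ = 0.365574, sin λ = 0.894806, cos λ = -0.446456.
East component: ΔE = −sin λ·ΔX + cos λ·ΔY = −(0.894806)(-475) + (-0.446456)(-641) = 711.21 m.
1° of latitude spans πR/180 = 111317 m; at latitude φ, 1° of longitude spans that × cos φ = 40694.6 m, so Δλ = 711.21 / 40694.6 × 3600 = 62.916″.

Δλ = 62.92″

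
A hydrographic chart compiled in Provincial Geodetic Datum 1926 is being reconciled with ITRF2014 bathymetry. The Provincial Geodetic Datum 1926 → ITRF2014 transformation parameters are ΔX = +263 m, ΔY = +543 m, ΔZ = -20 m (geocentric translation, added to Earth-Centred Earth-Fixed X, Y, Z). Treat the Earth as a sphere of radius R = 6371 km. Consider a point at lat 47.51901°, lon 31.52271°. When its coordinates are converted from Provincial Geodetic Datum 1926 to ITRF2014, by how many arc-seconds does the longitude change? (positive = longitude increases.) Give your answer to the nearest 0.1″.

Δλ = 15.6″

sin φ = 0.737501, cos φ = 0.675346, sin λ = 0.522836, cos λ = 0.852433.
East component: ΔE = −sin λ·ΔX + cos λ·ΔY = −(0.522836)(263) + (0.852433)(543) = 325.37 m.
1° of latitude spans πR/180 = 111195 m; at latitude φ, 1° of longitude spans that × cos φ = 75095.0 m, so Δλ = 325.37 / 75095.0 × 3600 = 15.598″.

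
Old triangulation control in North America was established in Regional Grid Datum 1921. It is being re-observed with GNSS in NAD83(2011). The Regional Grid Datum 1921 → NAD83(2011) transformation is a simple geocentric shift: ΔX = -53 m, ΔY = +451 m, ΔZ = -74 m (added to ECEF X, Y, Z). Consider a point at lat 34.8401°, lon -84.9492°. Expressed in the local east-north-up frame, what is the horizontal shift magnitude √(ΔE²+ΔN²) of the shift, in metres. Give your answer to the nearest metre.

The local east axis at (φ, λ) is (−sin λ, cos λ, 0), so ΔE = −sin(-84.9492°)·(-53) + cos(-84.9492°)·451 = -13.09 m.
The local north axis is (−sin φ cos λ, −sin φ sin λ, cos φ), giving ΔN = 2.666 + 256.650 − 60.735 = 198.58 m.
Horizontal magnitude = √(ΔE² + ΔN²) = √((-13.09)² + 198.58²) = 199.01 m.

199 m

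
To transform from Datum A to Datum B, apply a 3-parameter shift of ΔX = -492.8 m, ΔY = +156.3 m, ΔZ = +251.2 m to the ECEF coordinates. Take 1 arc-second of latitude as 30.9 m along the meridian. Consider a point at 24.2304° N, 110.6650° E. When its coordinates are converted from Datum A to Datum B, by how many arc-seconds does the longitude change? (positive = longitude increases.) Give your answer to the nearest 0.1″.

Δλ = 14.4″

sin φ = 0.410407, cos φ = 0.911902, sin λ = 0.935660, cos λ = -0.352903.
East component: ΔE = −sin λ·ΔX + cos λ·ΔY = −(0.935660)(-492.8) + (-0.352903)(156.3) = 405.93 m.
1° of latitude spans 3600 × 30.90 = 111240 m; at latitude φ, 1° of longitude spans that × cos φ = 101440.0 m, so Δλ = 405.93 / 101440.0 × 3600 = 14.406″.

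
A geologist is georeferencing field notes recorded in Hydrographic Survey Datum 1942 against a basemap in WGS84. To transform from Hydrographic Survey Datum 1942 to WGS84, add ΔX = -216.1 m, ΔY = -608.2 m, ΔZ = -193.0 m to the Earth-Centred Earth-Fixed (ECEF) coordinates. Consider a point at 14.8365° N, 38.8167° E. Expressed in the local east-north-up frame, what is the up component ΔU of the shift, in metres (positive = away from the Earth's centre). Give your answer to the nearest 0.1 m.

At φ = 14.8365°, λ = 38.8167°: sin φ = 0.256062, cos φ = 0.966660, sin λ = 0.626831, cos λ = 0.779155.
ΔU = cos φ cos λ·ΔX + cos φ sin λ·ΔY + sin φ·ΔZ = (0.966660)(0.779155)(-216.1) + (0.966660)(0.626831)(-608.2) + (0.256062)(-193.0) = -580.71 m.

ΔU = -580.7 m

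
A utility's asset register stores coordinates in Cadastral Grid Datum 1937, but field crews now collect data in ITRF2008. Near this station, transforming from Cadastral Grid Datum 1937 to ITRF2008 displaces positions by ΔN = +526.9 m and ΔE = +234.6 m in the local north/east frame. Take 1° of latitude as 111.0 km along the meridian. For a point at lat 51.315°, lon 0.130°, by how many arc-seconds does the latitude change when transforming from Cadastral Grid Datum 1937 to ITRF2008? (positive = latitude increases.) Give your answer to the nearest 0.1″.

Δφ = 17.1″

1° of latitude = 111.0 km, so Δφ = 526.9 / 111000 = 0.0047468° = 17.089″.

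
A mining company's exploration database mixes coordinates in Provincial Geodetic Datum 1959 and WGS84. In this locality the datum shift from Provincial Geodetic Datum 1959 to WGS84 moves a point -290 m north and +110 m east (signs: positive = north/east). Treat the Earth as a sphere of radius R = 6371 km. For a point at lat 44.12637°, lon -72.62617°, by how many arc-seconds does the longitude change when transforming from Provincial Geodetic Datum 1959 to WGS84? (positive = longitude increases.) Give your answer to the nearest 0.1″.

Δλ = 5.0″

At latitude 44.12637°, cos φ = 0.717806.
One radian of longitude at latitude φ spans R cos φ, so Δλ = ΔE / (R cos φ) = 110.0 / (6371000 × 0.717806) = 2.4053e-05 rad = 4.961″.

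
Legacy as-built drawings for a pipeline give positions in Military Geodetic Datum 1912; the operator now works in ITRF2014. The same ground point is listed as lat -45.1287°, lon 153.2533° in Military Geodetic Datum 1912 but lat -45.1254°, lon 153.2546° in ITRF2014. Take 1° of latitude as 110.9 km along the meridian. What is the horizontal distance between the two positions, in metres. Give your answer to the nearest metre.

380 m

Δφ = -45.1254° − -45.1287° = +0.0033°; Δλ = 153.2546° − 153.2533° = +0.0013°.
ΔN = Δφ × 110900 = 366.0 m; ΔE = Δλ × 110900 × cos(-45.1287°) = +0.0013 × 110900 × 0.705517 = 101.7 m.
Distance = √(ΔE² + ΔN²) = √(101.7² + 366.0²) = 379.8 m.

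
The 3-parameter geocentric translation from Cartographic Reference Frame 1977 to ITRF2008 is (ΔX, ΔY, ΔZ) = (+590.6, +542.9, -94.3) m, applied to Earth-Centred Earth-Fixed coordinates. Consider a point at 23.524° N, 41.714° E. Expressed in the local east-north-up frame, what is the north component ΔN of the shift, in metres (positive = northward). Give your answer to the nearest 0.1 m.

ΔN = -406.6 m

The local north axis is (−sin φ cos λ, −sin φ sin λ, cos φ), giving ΔN = -175.965 − 144.188 − 86.463 = -406.62 m.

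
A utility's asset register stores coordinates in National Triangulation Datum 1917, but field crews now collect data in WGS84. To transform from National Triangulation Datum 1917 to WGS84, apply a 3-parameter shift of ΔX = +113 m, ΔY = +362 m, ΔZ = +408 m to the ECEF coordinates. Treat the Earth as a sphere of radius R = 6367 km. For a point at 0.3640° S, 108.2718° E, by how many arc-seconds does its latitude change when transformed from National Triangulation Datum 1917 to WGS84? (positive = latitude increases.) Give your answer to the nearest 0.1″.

sin φ = -0.006353, cos φ = 0.999980, sin λ = 0.949580, cos λ = -0.313525.
North component: ΔN = −sin φ cos λ·ΔX − sin φ sin λ·ΔY + cos φ·ΔZ = −(-0.006353)(-0.313525)(113) − (-0.006353)(0.949580)(362) + (0.999980)(408) = 409.95 m.
1° of latitude spans πR/180 = 111125 m, so Δφ = 409.95 / 111125 × 3600 = 13.281″.

Δφ = 13.3″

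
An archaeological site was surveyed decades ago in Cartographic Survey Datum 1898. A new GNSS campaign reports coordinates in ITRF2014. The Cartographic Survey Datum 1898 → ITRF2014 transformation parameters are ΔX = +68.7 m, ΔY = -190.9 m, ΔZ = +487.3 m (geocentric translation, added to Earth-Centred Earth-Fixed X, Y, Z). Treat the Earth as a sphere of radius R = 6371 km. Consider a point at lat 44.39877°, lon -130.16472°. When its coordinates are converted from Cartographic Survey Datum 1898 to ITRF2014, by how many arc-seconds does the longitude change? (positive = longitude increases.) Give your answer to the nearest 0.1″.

sin φ = 0.699648, cos φ = 0.714488, sin λ = -0.764193, cos λ = -0.644987.
East component: ΔE = −sin λ·ΔX + cos λ·ΔY = −(-0.764193)(68.7) + (-0.644987)(-190.9) = 175.63 m.
1° of latitude spans πR/180 = 111195 m; at latitude φ, 1° of longitude spans that × cos φ = 79447.4 m, so Δλ = 175.63 / 79447.4 × 3600 = 7.958″.

Δλ = 8.0″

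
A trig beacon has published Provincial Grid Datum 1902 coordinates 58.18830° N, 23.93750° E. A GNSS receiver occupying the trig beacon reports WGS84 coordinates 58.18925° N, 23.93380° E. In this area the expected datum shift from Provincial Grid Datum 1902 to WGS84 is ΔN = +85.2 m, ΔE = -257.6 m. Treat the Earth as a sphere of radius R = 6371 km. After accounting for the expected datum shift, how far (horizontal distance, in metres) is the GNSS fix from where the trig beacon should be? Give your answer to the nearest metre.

46 m

Observed coordinate differences: Δφ = +0.00095°, Δλ = -0.00370°.
Converting to metres (1° lat = 111195 m, cos φ = 0.527129): observed ΔN = 105.6 m, observed ΔE = -216.9 m.
Subtracting the expected shift leaves a residual of 105.6 − (85.2) = 20.4 m north and -216.9 − (-257.6) = 40.7 m east.
Residual distance = √(20.4² + 40.7²) = 45.6 m.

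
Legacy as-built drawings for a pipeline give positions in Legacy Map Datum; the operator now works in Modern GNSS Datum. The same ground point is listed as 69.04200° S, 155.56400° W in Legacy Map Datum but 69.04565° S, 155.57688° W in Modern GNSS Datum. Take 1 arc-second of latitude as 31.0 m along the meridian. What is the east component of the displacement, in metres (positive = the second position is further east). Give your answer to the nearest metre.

Δφ = -69.04565° − -69.04200° = -0.00365°; Δλ = -155.57688° − -155.56400° = -0.01288°.
1° of latitude = 3600 × 31.00 = 111600 m.
ΔN = Δφ × 111600 = -407.3 m; ΔE = Δλ × 111600 × cos(-69.04200°) = -0.01288 × 111600 × 0.357684 = -514.1 m.

ΔE = -514 m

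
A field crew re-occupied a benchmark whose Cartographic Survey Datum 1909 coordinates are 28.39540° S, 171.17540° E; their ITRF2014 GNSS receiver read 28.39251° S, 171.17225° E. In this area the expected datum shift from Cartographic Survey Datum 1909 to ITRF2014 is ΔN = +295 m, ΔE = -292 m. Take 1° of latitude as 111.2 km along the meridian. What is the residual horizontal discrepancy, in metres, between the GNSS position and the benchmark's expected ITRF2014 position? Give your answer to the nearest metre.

Observed coordinate differences: Δφ = +0.00289°, Δλ = -0.00315°.
Converting to metres (1° lat = 111200 m, cos φ = 0.879687): observed ΔN = 321.4 m, observed ΔE = -308.1 m.
Subtracting the expected shift leaves a residual of 321.4 − (295) = 26.4 m north and -308.1 − (-292) = -16.1 m east.
Residual distance = √(26.4² + (-16.1)²) = 30.9 m.

31 m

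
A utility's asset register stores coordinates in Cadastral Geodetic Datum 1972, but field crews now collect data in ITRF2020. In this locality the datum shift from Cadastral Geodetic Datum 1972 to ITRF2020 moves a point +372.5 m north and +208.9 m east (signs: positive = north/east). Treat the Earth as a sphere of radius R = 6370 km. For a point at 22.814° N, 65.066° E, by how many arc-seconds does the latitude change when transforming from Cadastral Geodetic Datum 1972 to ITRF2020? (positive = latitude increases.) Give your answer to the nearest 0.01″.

On a sphere of radius R, 1 rad of latitude = R, so Δφ = ΔN / R = 372.5 / 6370000 = 5.8477e-05 rad = 12.062″.

Δφ = 12.06″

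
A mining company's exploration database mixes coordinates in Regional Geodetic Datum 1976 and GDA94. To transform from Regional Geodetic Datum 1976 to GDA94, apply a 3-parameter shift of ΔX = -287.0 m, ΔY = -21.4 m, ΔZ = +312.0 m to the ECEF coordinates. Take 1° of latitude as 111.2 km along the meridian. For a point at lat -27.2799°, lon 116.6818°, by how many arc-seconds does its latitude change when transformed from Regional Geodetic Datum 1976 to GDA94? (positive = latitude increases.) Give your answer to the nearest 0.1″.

sin φ = -0.458338, cos φ = 0.888778, sin λ = 0.893514, cos λ = -0.449035.
North component: ΔN = −sin φ cos λ·ΔX − sin φ sin λ·ΔY + cos φ·ΔZ = −(-0.458338)(-0.449035)(-287.0) − (-0.458338)(0.893514)(-21.4) + (0.888778)(312.0) = 327.60 m.
1° of latitude spans 111200 m, so Δφ = 327.60 / 111200 × 3600 = 10.606″.

Δφ = 10.6″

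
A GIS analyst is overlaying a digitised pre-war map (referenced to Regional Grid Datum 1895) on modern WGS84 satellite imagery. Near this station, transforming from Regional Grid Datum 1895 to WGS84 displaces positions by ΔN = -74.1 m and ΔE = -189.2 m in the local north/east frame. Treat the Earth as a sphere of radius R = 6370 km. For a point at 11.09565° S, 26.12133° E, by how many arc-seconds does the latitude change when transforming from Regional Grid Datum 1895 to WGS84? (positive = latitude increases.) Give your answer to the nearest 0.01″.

Δφ = -2.40″

On a sphere of radius R, 1 rad of latitude = R, so Δφ = ΔN / R = -74.1 / 6370000 = -1.1633e-05 rad = -2.399″.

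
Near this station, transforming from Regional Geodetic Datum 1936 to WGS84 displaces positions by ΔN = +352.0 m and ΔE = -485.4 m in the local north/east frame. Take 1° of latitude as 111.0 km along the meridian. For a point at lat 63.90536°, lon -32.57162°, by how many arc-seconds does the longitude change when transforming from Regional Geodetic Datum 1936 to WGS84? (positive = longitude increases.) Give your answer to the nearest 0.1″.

Δλ = -35.8″

At latitude 63.90536°, cos φ = 0.439855.
1° of longitude at this latitude = 111.0 × cos φ = 48.82 km, so Δλ = -485.4 / 48823.9 = -0.0099418° = -35.791″.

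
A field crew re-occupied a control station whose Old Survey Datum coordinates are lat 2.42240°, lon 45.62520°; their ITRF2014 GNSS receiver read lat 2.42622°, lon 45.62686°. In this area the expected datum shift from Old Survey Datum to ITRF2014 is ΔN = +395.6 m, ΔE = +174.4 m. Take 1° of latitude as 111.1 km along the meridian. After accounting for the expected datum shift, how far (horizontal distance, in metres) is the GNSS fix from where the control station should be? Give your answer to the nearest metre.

Observed coordinate differences: Δφ = +0.00382°, Δλ = +0.00166°.
Converting to metres (1° lat = 111100 m, cos φ = 0.999106): observed ΔN = 424.4 m, observed ΔE = 184.3 m.
Subtracting the expected shift leaves a residual of 424.4 − (395.6) = 28.8 m north and 184.3 − (174.4) = 9.9 m east.
Residual distance = √(28.8² + 9.9²) = 30.4 m.

30 m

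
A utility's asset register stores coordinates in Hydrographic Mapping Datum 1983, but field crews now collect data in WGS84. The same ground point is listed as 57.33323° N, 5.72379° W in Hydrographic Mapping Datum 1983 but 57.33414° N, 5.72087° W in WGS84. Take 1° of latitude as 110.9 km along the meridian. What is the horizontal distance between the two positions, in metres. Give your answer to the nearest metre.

Δφ = 57.33414° − 57.33323° = +0.00091°; Δλ = -5.72087° − -5.72379° = +0.00292°.
ΔN = Δφ × 110900 = 100.9 m; ΔE = Δλ × 110900 × cos(57.33323°) = +0.00292 × 110900 × 0.539752 = 174.8 m.
Distance = √(ΔE² + ΔN²) = √(174.8² + 100.9²) = 201.8 m.

202 m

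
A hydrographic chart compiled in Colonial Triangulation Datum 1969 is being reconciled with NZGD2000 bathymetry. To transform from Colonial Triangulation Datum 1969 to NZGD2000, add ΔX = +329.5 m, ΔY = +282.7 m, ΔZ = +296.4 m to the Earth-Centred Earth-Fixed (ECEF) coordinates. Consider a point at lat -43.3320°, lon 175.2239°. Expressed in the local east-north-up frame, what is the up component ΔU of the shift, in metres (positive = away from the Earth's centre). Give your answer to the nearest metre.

At φ = -43.3320°, λ = 175.2239°: sin φ = -0.686225, cos φ = 0.727390, sin λ = 0.083262, cos λ = -0.996528.
ΔU = cos φ cos λ·ΔX + cos φ sin λ·ΔY + sin φ·ΔZ = (0.727390)(-0.996528)(329.5) + (0.727390)(0.083262)(282.7) + (-0.686225)(296.4) = -425.12 m.

ΔU = -425 m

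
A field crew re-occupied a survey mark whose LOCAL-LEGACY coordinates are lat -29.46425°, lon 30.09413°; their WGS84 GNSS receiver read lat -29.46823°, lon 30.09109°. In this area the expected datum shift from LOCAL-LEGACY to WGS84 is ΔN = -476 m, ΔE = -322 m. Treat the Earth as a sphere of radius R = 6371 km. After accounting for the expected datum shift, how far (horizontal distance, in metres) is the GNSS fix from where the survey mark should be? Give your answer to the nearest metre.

Observed coordinate differences: Δφ = -0.00398°, Δλ = -0.00304°.
Converting to metres (1° lat = 111195 m, cos φ = 0.870663): observed ΔN = -442.6 m, observed ΔE = -294.3 m.
Subtracting the expected shift leaves a residual of -442.6 − (-476) = 33.4 m north and -294.3 − (-322) = 27.7 m east.
Residual distance = √(33.4² + 27.7²) = 43.4 m.

43 m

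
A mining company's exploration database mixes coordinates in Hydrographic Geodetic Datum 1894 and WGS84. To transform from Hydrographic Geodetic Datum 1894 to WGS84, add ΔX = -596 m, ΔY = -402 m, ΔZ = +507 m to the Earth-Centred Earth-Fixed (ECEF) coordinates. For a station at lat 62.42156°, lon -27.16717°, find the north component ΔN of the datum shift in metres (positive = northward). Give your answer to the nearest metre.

The local north axis is (−sin φ cos λ, −sin φ sin λ, cos φ), giving ΔN = 470.000 − 162.693 + 234.722 = 542.03 m.

ΔN = 542 m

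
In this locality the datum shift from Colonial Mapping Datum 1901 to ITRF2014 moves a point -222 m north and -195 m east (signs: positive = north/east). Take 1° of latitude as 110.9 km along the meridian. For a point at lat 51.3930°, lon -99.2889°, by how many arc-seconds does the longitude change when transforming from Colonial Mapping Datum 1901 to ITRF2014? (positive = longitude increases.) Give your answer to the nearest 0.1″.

Δλ = -10.1″

At latitude 51.3930°, cos φ = 0.623975.
1° of longitude at this latitude = 110.9 × cos φ = 69.20 km, so Δλ = -195.0 / 69198.8 = -0.0028180° = -10.145″.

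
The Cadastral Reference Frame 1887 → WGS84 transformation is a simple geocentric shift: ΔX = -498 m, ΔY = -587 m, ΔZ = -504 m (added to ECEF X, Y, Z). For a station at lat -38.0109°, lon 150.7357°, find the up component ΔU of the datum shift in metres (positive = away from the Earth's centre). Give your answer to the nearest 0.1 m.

ΔU = 426.6 m

The local up (radial) axis is (cos φ cos λ, cos φ sin λ, sin φ), giving ΔU = 342.294 − 226.085 + 310.369 = 426.58 m.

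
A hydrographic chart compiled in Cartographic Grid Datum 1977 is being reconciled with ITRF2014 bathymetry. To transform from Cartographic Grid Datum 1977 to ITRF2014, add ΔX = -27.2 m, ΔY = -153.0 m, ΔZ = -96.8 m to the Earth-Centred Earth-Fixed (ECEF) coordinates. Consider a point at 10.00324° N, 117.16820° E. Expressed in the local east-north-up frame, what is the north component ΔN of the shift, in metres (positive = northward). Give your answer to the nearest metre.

At φ = 10.00324°, λ = 117.16820°: sin φ = 0.173704, cos φ = 0.984798, sin λ = 0.889670, cos λ = -0.456604.
ΔN = −sin φ cos λ·ΔX − sin φ sin λ·ΔY + cos φ·ΔZ = −(0.173704)(-0.456604)(-27.2) − (0.173704)(0.889670)(-153.0) + (0.984798)(-96.8) = -73.84 m.

ΔN = -74 m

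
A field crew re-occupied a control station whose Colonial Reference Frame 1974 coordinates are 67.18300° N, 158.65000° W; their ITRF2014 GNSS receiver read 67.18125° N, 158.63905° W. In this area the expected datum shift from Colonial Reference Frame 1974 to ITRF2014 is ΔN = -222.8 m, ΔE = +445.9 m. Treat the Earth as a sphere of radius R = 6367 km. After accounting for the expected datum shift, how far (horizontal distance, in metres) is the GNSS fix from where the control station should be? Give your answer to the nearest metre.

38 m

Observed coordinate differences: Δφ = -0.00175°, Δλ = +0.01095°.
Converting to metres (1° lat = 111125 m, cos φ = 0.387789): observed ΔN = -194.5 m, observed ΔE = 471.9 m.
Subtracting the expected shift leaves a residual of -194.5 − (-222.8) = 28.3 m north and 471.9 − (445.9) = 26.0 m east.
Residual distance = √(28.3² + 26.0²) = 38.4 m.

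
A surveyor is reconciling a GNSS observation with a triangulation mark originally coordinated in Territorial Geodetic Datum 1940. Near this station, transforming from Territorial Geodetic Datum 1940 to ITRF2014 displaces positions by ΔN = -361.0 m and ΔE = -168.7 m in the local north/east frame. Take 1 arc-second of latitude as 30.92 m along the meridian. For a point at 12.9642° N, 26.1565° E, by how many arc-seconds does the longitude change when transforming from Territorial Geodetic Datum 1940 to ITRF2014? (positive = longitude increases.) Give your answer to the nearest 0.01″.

At latitude 12.9642°, cos φ = 0.974510.
1″ of longitude at this latitude = 30.92 × cos φ = 30.1319 m, so Δλ = -168.7 / 30.1319 = -5.599″.

Δλ = -5.60″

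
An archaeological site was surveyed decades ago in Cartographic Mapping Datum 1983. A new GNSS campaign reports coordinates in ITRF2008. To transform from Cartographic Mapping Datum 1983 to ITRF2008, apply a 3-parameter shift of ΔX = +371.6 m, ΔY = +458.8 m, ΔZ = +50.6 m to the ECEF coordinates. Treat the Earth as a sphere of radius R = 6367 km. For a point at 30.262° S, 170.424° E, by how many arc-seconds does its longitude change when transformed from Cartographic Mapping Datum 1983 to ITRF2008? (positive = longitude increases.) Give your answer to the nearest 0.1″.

sin φ = -0.503955, cos φ = 0.863730, sin λ = 0.166356, cos λ = -0.986066.
East component: ΔE = −sin λ·ΔX + cos λ·ΔY = −(0.166356)(371.6) + (-0.986066)(458.8) = -514.22 m.
1° of latitude spans πR/180 = 111125 m; at latitude φ, 1° of longitude spans that × cos φ = 95982.1 m, so Δλ = -514.22 / 95982.1 × 3600 = -19.287″.

Δλ = -19.3″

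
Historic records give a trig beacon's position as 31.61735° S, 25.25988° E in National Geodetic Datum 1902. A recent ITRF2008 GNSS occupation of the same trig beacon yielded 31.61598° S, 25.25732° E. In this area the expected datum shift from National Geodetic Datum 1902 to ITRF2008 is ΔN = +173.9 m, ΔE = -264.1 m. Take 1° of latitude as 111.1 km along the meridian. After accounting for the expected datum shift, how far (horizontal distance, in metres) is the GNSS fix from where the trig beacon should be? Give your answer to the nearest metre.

Observed coordinate differences: Δφ = +0.00137°, Δλ = -0.00256°.
Converting to metres (1° lat = 111100 m, cos φ = 0.851568): observed ΔN = 152.2 m, observed ΔE = -242.2 m.
Subtracting the expected shift leaves a residual of 152.2 − (173.9) = -21.7 m north and -242.2 − (-264.1) = 21.9 m east.
Residual distance = √((-21.7)² + 21.9²) = 30.8 m.

31 m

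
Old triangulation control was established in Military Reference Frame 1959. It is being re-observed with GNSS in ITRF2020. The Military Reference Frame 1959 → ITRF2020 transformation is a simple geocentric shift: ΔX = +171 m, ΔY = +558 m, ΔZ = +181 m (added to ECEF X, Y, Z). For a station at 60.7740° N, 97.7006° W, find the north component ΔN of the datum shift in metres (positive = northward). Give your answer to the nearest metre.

The local north axis is (−sin φ cos λ, −sin φ sin λ, cos φ), giving ΔN = 19.997 + 482.575 + 88.374 = 590.95 m.

ΔN = 591 m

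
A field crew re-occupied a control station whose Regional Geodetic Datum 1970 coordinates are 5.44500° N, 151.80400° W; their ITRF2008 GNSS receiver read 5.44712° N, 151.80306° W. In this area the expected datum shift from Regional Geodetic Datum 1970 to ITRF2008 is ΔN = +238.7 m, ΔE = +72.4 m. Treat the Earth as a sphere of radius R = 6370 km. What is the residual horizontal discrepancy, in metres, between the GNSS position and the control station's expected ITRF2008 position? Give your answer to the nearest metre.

32 m

Observed coordinate differences: Δφ = +0.00212°, Δλ = +0.00094°.
Converting to metres (1° lat = 111177 m, cos φ = 0.995488): observed ΔN = 235.7 m, observed ΔE = 104.0 m.
Subtracting the expected shift leaves a residual of 235.7 − (238.7) = -3.0 m north and 104.0 − (72.4) = 31.6 m east.
Residual distance = √((-3.0)² + 31.6²) = 31.8 m.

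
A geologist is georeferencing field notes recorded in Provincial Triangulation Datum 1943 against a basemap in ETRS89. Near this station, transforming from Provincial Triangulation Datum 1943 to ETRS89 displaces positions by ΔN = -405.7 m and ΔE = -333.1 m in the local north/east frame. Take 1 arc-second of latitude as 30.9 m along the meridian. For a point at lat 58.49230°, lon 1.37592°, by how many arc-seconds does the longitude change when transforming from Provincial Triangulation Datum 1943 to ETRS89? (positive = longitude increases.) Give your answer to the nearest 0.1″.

At latitude 58.49230°, cos φ = 0.522613.
1″ of longitude at this latitude = 30.90 × cos φ = 16.1487 m, so Δλ = -333.1 / 16.1487 = -20.627″.

Δλ = -20.6″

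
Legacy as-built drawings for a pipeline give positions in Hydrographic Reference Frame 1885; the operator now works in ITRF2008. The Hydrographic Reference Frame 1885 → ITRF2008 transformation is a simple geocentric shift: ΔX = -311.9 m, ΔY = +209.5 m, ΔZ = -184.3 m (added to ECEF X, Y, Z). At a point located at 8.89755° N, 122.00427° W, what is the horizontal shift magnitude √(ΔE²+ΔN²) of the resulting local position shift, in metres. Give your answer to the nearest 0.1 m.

416.5 m

At φ = 8.89755°, λ = -122.00427°: sin φ = 0.154668, cos φ = 0.987966, sin λ = -0.848009, cos λ = -0.529982.
ΔE = −sin λ·ΔX + cos λ·ΔY = −(-0.848009)·(-311.9) + (-0.529982)·(209.5) = -375.53 m.
ΔN = −sin φ cos λ·ΔX − sin φ sin λ·ΔY + cos φ·ΔZ = −(0.154668)(-0.529982)(-311.9) − (0.154668)(-0.848009)(209.5) + (0.987966)(-184.3) = -180.17 m.
Horizontal magnitude = √(ΔE² + ΔN²) = √((-375.53)² + (-180.17)²) = 416.51 m.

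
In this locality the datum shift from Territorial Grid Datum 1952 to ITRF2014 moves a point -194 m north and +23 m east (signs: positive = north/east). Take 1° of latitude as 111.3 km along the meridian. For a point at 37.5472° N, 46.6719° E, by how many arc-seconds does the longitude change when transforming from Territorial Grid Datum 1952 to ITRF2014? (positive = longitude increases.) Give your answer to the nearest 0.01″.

Δλ = 0.94″

At latitude 37.5472°, cos φ = 0.792852.
1° of longitude at this latitude = 111.3 × cos φ = 88.24 km, so Δλ = 23.0 / 88244.4 = 0.0002606° = 0.938″.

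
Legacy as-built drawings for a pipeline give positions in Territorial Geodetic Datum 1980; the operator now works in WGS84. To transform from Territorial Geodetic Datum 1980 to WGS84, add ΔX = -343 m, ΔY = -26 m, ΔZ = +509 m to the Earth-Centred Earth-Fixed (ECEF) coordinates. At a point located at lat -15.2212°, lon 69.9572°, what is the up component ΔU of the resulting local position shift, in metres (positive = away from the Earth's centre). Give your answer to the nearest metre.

ΔU = -271 m

At φ = -15.2212°, λ = 69.9572°: sin φ = -0.262546, cos φ = 0.964919, sin λ = 0.939437, cos λ = 0.342722.
ΔU = cos φ cos λ·ΔX + cos φ sin λ·ΔY + sin φ·ΔZ = (0.964919)(0.342722)(-343) + (0.964919)(0.939437)(-26) + (-0.262546)(509) = -270.63 m.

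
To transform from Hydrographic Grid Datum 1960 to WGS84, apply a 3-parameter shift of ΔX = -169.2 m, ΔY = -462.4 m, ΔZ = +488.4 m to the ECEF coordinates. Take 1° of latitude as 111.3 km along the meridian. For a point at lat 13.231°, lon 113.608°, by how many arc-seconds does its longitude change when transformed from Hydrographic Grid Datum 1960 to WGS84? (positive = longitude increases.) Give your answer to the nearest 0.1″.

sin φ = 0.228878, cos φ = 0.973455, sin λ = 0.916307, cos λ = -0.400477.
East component: ΔE = −sin λ·ΔX + cos λ·ΔY = −(0.916307)(-169.2) + (-0.400477)(-462.4) = 340.22 m.
1° of latitude spans 111300 m; at latitude φ, 1° of longitude spans that × cos φ = 108345.6 m, so Δλ = 340.22 / 108345.6 × 3600 = 11.304″.

Δλ = 11.3″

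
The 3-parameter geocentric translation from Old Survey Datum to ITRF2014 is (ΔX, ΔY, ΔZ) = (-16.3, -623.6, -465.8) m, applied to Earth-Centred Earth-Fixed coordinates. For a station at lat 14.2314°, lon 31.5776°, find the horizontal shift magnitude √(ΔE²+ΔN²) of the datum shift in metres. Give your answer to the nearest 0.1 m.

At φ = 14.2314°, λ = 31.5776°: sin φ = 0.245839, cos φ = 0.969311, sin λ = 0.523653, cos λ = 0.851932.
ΔE = −sin λ·ΔX + cos λ·ΔY = −(0.523653)·(-16.3) + (0.851932)·(-623.6) = -522.73 m.
ΔN = −sin φ cos λ·ΔX − sin φ sin λ·ΔY + cos φ·ΔZ = −(0.245839)(0.851932)(-16.3) − (0.245839)(0.523653)(-623.6) + (0.969311)(-465.8) = -367.81 m.
Horizontal magnitude = √(ΔE² + ΔN²) = √((-522.73)² + (-367.81)²) = 639.16 m.

639.2 m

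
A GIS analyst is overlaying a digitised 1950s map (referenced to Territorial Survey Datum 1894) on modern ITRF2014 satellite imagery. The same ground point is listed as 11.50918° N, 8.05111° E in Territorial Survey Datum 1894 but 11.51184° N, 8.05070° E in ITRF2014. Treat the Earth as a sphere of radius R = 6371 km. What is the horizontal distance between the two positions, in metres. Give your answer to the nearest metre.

Δφ = 11.51184° − 11.50918° = +0.00266°; Δλ = 8.05070° − 8.05111° = -0.00041°.
1° along a meridian = πR/180 = 111195 m.
ΔN = Δφ × 111195 = 295.8 m; ΔE = Δλ × 111195 × cos(11.50918°) = -0.00041 × 111195 × 0.979893 = -44.7 m.
Distance = √(ΔE² + ΔN²) = √((-44.7)² + 295.8²) = 299.1 m.

299 m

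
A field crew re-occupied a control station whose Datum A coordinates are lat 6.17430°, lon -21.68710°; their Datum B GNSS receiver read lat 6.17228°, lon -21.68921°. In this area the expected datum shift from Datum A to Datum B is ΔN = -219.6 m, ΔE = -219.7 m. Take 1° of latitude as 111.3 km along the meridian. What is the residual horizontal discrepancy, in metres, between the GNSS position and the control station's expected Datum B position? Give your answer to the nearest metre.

Observed coordinate differences: Δφ = -0.00202°, Δλ = -0.00211°.
Converting to metres (1° lat = 111300 m, cos φ = 0.994199): observed ΔN = -224.8 m, observed ΔE = -233.5 m.
Subtracting the expected shift leaves a residual of -224.8 − (-219.6) = -5.2 m north and -233.5 − (-219.7) = -13.8 m east.
Residual distance = √((-5.2)² + (-13.8)²) = 14.7 m.

15 m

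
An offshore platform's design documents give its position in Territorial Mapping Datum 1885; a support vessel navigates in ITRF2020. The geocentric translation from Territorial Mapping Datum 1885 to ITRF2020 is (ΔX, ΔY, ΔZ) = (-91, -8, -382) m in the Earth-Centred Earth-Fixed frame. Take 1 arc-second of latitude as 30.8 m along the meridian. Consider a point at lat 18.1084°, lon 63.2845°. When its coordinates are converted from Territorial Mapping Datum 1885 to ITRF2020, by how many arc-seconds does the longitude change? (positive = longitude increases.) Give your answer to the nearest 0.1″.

Δλ = 2.7″

sin φ = 0.310816, cos φ = 0.950470, sin λ = 0.893250, cos λ = 0.449561.
East component: ΔE = −sin λ·ΔX + cos λ·ΔY = −(0.893250)(-91) + (0.449561)(-8) = 77.69 m.
1° of latitude spans 3600 × 30.80 = 110880 m; at latitude φ, 1° of longitude spans that × cos φ = 105388.1 m, so Δλ = 77.69 / 105388.1 × 3600 = 2.654″.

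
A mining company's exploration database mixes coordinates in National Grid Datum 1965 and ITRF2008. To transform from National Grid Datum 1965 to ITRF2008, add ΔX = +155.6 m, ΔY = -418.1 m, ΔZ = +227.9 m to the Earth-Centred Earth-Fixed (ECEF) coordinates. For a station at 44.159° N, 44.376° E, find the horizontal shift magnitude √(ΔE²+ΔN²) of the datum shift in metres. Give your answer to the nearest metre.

At φ = 44.159°, λ = 44.376°: sin φ = 0.696652, cos φ = 0.717409, sin λ = 0.699364, cos λ = 0.714766.
ΔE = −sin λ·ΔX + cos λ·ΔY = −(0.699364)·(155.6) + (0.714766)·(-418.1) = -407.66 m.
ΔN = −sin φ cos λ·ΔX − sin φ sin λ·ΔY + cos φ·ΔZ = −(0.696652)(0.714766)(155.6) − (0.696652)(0.699364)(-418.1) + (0.717409)(227.9) = 289.72 m.
Horizontal magnitude = √(ΔE² + ΔN²) = √((-407.66)² + 289.72²) = 500.13 m.

500 m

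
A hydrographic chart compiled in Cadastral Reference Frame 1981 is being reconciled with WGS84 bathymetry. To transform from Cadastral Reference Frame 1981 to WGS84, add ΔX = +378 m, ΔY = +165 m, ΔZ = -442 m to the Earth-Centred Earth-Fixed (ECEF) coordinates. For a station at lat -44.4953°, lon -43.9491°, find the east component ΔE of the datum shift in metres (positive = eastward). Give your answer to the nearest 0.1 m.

At φ = -44.4953°, λ = -43.9491°: sin φ = -0.700851, cos φ = 0.713308, sin λ = -0.694019, cos λ = 0.719957.
ΔE = −sin λ·ΔX + cos λ·ΔY = −(-0.694019)·(378) + (0.719957)·(165) = 381.13 m.

ΔE = 381.1 m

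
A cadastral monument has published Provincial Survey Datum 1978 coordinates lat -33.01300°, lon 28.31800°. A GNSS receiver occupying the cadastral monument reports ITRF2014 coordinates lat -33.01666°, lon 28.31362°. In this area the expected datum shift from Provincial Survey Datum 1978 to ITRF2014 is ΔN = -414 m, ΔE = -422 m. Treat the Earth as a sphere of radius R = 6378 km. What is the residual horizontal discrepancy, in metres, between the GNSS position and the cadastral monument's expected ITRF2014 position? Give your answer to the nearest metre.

15 m

Observed coordinate differences: Δφ = -0.00366°, Δλ = -0.00438°.
Converting to metres (1° lat = 111317 m, cos φ = 0.838547): observed ΔN = -407.4 m, observed ΔE = -408.8 m.
Subtracting the expected shift leaves a residual of -407.4 − (-414) = 6.6 m north and -408.8 − (-422) = 13.2 m east.
Residual distance = √(6.6² + 13.2²) = 14.7 m.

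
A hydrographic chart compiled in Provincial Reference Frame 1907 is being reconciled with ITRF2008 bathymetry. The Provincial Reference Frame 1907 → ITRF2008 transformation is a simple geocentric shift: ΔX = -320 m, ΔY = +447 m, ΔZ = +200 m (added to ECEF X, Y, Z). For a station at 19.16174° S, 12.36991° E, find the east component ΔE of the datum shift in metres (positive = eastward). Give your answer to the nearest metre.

ΔE = 505 m

The local east axis at (φ, λ) is (−sin λ, cos λ, 0), so ΔE = −sin(12.36991°)·(-320) + cos(12.36991°)·447 = 505.17 m.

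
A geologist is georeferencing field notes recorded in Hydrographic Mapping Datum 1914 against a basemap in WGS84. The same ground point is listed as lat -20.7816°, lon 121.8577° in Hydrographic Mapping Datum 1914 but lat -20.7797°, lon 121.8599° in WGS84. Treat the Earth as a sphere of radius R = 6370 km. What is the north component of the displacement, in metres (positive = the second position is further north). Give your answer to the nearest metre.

Δφ = -20.7797° − -20.7816° = +0.0019°; Δλ = 121.8599° − 121.8577° = +0.0022°.
1° along a meridian = πR/180 = 111177 m.
ΔN = Δφ × 111177 = 211.2 m; ΔE = Δλ × 111177 × cos(-20.7816°) = +0.0022 × 111177 × 0.934940 = 228.7 m.

ΔN = 211 m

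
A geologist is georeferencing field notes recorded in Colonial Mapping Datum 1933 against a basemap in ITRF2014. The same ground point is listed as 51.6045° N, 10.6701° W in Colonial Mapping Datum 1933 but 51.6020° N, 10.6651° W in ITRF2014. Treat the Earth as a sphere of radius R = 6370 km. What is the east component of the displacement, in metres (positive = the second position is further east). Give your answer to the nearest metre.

Δφ = 51.6020° − 51.6045° = -0.0025°; Δλ = -10.6651° − -10.6701° = +0.0050°.
1° along a meridian = πR/180 = 111177 m.
ΔN = Δφ × 111177 = -277.9 m; ΔE = Δλ × 111177 × cos(51.6045°) = +0.0050 × 111177 × 0.621086 = 345.3 m.

ΔE = 345 m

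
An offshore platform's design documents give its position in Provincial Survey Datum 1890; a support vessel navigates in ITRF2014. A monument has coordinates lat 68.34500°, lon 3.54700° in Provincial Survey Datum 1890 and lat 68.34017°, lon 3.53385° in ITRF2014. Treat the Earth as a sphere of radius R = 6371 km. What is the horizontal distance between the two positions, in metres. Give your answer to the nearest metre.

761 m

Δφ = 68.34017° − 68.34500° = -0.00483°; Δλ = 3.53385° − 3.54700° = -0.01315°.
1° along a meridian = πR/180 = 111195 m.
ΔN = Δφ × 111195 = -537.1 m; ΔE = Δλ × 111195 × cos(68.34500°) = -0.01315 × 111195 × 0.369017 = -539.6 m.
Distance = √(ΔE² + ΔN²) = √((-539.6)² + (-537.1)²) = 761.3 m.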